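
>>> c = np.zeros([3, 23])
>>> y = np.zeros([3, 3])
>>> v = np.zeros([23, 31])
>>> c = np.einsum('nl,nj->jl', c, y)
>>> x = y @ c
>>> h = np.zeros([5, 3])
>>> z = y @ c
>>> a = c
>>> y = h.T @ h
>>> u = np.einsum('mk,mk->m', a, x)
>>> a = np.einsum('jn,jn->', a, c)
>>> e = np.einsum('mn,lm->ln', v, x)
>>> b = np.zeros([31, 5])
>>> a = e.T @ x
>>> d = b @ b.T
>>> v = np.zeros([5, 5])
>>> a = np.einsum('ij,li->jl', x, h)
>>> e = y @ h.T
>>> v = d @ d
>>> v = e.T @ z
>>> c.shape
(3, 23)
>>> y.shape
(3, 3)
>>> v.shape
(5, 23)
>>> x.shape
(3, 23)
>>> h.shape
(5, 3)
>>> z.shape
(3, 23)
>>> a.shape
(23, 5)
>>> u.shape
(3,)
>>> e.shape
(3, 5)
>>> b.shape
(31, 5)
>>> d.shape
(31, 31)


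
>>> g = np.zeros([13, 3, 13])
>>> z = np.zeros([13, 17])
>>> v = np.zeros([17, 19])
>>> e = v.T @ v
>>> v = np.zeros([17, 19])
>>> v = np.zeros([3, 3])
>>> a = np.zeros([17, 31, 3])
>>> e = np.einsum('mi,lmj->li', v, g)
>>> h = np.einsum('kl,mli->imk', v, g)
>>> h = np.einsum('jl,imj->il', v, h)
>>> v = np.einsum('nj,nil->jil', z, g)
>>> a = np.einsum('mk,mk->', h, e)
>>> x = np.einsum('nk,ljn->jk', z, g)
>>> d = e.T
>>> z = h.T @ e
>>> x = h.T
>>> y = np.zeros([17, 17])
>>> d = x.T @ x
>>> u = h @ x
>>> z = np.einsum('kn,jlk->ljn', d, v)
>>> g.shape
(13, 3, 13)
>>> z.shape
(3, 17, 13)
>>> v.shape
(17, 3, 13)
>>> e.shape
(13, 3)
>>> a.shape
()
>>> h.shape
(13, 3)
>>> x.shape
(3, 13)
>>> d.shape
(13, 13)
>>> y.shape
(17, 17)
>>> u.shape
(13, 13)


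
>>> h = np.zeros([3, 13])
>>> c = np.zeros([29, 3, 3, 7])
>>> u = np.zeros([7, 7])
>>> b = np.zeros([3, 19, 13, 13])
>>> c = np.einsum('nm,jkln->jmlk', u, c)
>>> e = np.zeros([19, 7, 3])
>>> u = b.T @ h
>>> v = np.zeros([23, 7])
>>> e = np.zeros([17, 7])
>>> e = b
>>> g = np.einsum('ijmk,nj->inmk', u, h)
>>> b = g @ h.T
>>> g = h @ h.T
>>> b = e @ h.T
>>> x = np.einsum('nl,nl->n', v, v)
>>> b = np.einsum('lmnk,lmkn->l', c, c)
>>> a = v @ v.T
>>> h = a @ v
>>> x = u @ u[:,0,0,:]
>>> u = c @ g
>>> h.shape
(23, 7)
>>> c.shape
(29, 7, 3, 3)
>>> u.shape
(29, 7, 3, 3)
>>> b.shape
(29,)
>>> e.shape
(3, 19, 13, 13)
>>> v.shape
(23, 7)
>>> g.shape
(3, 3)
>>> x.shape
(13, 13, 19, 13)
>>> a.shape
(23, 23)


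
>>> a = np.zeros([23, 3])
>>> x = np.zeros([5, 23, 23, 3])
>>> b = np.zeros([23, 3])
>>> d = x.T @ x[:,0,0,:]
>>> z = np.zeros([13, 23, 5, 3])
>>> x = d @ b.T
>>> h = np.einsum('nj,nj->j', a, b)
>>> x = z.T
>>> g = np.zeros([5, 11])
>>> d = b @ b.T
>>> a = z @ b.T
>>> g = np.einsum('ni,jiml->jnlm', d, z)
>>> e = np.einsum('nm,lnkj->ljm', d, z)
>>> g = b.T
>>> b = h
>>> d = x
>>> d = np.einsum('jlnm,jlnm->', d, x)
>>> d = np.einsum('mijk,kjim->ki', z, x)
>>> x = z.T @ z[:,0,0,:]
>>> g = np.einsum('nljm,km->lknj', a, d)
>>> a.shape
(13, 23, 5, 23)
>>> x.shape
(3, 5, 23, 3)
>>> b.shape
(3,)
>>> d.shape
(3, 23)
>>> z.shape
(13, 23, 5, 3)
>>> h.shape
(3,)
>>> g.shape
(23, 3, 13, 5)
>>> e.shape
(13, 3, 23)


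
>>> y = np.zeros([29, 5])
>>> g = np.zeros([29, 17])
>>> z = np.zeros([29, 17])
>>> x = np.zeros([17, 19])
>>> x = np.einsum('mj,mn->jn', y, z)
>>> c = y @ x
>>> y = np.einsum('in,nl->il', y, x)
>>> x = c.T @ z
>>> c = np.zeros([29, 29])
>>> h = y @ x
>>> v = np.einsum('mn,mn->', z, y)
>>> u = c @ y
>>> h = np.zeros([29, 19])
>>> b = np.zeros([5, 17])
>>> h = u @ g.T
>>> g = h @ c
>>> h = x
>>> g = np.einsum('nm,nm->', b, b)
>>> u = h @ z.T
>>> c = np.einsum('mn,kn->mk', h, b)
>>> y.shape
(29, 17)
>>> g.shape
()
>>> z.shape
(29, 17)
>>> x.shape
(17, 17)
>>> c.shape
(17, 5)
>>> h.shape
(17, 17)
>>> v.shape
()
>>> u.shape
(17, 29)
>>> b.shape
(5, 17)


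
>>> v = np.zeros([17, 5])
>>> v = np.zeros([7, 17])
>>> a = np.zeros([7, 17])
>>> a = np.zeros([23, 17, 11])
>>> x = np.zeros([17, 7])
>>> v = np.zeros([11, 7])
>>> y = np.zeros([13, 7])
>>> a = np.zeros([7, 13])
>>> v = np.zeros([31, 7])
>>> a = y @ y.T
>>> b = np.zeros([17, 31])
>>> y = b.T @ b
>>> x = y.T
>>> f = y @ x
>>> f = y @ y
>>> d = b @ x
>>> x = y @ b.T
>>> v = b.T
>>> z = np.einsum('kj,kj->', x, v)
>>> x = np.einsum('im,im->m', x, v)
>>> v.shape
(31, 17)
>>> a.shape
(13, 13)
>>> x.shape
(17,)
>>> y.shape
(31, 31)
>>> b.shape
(17, 31)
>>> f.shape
(31, 31)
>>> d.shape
(17, 31)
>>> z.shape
()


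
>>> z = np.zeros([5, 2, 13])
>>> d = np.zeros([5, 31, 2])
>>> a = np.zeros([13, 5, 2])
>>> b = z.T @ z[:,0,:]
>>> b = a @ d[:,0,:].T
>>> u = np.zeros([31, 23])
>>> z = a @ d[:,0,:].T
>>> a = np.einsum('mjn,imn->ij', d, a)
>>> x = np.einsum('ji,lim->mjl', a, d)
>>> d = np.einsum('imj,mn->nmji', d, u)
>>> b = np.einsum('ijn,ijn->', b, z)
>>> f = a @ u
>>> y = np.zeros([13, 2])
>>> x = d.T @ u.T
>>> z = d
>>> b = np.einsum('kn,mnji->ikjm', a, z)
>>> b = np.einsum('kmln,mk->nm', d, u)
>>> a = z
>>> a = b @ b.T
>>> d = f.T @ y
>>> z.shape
(23, 31, 2, 5)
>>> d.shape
(23, 2)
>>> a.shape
(5, 5)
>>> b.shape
(5, 31)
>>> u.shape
(31, 23)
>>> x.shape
(5, 2, 31, 31)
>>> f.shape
(13, 23)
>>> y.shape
(13, 2)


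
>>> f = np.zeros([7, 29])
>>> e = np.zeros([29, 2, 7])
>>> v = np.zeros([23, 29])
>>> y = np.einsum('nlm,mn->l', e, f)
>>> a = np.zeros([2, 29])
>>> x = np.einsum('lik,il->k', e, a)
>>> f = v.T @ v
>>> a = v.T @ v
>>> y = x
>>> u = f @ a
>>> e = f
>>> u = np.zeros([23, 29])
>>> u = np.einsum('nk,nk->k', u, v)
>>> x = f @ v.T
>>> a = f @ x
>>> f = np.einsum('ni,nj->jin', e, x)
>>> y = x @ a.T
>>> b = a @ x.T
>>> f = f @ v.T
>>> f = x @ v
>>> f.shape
(29, 29)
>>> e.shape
(29, 29)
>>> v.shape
(23, 29)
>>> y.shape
(29, 29)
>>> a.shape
(29, 23)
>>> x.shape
(29, 23)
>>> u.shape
(29,)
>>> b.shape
(29, 29)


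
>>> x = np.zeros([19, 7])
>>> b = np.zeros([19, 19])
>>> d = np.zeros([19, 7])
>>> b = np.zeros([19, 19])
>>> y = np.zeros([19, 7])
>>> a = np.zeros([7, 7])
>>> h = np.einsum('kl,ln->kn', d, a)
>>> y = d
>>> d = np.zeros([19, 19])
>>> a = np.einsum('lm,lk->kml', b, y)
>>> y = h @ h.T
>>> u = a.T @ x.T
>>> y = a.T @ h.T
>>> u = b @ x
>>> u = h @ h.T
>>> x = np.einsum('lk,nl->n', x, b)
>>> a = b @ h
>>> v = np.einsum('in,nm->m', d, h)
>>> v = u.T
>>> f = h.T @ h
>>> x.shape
(19,)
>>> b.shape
(19, 19)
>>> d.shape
(19, 19)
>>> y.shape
(19, 19, 19)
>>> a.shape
(19, 7)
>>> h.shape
(19, 7)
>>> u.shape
(19, 19)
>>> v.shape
(19, 19)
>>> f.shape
(7, 7)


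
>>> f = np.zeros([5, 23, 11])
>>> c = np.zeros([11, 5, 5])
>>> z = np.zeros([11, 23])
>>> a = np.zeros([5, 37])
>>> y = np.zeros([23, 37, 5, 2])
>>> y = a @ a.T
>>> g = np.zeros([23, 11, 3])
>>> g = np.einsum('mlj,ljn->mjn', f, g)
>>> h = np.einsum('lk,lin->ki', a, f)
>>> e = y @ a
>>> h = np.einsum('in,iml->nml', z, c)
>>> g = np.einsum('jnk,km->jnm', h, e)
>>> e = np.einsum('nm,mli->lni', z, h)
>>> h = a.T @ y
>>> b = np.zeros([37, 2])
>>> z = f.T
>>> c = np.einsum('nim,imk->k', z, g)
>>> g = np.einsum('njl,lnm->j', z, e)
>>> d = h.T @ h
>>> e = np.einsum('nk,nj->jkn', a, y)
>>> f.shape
(5, 23, 11)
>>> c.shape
(37,)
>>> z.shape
(11, 23, 5)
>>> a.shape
(5, 37)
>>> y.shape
(5, 5)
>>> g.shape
(23,)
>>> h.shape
(37, 5)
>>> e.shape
(5, 37, 5)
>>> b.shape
(37, 2)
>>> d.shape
(5, 5)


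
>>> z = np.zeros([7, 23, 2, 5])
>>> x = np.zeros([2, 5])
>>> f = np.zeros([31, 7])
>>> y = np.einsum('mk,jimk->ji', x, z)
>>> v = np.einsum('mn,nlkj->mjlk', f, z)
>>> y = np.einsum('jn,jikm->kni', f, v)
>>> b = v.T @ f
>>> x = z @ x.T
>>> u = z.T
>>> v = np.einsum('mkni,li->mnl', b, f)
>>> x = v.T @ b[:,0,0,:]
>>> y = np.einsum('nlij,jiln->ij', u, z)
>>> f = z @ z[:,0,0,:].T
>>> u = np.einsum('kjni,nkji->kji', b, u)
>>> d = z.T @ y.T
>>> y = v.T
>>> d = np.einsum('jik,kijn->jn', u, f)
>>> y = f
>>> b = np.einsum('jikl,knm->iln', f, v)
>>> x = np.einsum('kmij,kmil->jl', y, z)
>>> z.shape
(7, 23, 2, 5)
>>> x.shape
(7, 5)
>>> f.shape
(7, 23, 2, 7)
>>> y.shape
(7, 23, 2, 7)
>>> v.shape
(2, 5, 31)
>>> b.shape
(23, 7, 5)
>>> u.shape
(2, 23, 7)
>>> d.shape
(2, 7)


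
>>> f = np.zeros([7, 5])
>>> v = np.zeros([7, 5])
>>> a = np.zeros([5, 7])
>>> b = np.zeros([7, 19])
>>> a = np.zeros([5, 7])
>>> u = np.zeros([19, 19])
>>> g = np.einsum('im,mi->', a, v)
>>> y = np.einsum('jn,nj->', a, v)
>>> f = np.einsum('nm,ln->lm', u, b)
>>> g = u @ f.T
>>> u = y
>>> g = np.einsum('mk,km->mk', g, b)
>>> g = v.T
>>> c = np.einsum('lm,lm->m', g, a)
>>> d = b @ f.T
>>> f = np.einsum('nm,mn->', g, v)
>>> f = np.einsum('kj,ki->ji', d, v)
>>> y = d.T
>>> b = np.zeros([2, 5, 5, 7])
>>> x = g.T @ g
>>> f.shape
(7, 5)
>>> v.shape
(7, 5)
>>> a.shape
(5, 7)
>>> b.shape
(2, 5, 5, 7)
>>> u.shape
()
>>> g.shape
(5, 7)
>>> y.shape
(7, 7)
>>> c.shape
(7,)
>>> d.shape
(7, 7)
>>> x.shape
(7, 7)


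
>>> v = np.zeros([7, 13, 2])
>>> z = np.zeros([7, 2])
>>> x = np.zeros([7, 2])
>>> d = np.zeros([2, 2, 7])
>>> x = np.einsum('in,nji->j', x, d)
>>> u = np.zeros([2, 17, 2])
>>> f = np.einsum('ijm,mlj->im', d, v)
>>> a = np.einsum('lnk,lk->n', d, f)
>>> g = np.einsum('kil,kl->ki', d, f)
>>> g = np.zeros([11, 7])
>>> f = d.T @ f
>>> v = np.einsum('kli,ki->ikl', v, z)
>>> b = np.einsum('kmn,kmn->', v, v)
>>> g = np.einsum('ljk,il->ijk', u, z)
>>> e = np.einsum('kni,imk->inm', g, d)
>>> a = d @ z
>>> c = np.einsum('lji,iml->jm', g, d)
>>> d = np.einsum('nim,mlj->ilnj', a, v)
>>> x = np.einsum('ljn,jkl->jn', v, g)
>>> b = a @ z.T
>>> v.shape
(2, 7, 13)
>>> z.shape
(7, 2)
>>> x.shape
(7, 13)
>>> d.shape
(2, 7, 2, 13)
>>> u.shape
(2, 17, 2)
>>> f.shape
(7, 2, 7)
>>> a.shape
(2, 2, 2)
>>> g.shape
(7, 17, 2)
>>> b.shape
(2, 2, 7)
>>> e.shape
(2, 17, 2)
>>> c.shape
(17, 2)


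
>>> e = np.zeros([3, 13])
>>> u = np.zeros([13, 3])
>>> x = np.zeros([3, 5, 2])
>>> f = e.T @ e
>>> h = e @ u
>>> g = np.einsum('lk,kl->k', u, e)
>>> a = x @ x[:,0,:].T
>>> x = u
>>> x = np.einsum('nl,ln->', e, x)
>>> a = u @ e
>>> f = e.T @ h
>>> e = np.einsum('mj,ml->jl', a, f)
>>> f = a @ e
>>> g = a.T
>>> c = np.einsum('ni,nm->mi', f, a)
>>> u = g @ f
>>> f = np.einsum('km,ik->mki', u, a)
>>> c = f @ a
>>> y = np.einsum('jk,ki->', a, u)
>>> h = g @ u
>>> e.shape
(13, 3)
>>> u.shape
(13, 3)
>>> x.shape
()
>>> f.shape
(3, 13, 13)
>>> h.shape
(13, 3)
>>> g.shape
(13, 13)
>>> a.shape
(13, 13)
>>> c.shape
(3, 13, 13)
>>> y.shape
()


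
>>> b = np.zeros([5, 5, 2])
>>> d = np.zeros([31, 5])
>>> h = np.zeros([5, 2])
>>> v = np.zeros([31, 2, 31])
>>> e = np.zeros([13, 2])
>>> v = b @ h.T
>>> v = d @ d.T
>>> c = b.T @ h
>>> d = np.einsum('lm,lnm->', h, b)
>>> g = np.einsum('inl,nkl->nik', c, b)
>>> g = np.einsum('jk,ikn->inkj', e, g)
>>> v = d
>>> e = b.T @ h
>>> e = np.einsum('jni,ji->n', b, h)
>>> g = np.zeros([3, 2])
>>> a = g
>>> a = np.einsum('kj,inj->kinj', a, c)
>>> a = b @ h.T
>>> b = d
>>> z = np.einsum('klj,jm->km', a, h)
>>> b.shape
()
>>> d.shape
()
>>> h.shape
(5, 2)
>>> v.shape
()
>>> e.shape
(5,)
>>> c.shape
(2, 5, 2)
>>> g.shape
(3, 2)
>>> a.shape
(5, 5, 5)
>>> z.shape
(5, 2)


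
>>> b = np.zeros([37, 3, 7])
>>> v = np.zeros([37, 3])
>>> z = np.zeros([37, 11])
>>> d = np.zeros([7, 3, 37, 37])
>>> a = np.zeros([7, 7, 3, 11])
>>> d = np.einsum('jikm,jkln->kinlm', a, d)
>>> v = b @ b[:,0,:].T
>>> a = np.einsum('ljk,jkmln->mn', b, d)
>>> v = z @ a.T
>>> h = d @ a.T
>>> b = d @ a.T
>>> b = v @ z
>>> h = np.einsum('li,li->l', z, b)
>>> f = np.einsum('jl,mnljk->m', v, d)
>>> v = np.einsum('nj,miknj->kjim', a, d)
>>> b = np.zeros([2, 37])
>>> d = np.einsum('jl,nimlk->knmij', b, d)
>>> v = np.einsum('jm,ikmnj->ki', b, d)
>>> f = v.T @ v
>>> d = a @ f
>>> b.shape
(2, 37)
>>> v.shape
(3, 11)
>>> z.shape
(37, 11)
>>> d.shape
(37, 11)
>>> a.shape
(37, 11)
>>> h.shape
(37,)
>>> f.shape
(11, 11)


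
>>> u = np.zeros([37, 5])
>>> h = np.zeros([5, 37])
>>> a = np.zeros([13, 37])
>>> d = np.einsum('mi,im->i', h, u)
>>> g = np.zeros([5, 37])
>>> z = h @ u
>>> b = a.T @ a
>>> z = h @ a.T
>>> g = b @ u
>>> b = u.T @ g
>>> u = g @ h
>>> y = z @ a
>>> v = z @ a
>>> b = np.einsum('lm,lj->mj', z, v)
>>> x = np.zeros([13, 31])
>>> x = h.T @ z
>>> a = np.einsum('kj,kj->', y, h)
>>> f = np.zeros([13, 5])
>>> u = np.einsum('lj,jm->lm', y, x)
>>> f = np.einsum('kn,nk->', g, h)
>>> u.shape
(5, 13)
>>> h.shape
(5, 37)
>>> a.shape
()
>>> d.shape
(37,)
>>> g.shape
(37, 5)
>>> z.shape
(5, 13)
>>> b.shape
(13, 37)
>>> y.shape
(5, 37)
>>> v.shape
(5, 37)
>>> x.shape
(37, 13)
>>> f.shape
()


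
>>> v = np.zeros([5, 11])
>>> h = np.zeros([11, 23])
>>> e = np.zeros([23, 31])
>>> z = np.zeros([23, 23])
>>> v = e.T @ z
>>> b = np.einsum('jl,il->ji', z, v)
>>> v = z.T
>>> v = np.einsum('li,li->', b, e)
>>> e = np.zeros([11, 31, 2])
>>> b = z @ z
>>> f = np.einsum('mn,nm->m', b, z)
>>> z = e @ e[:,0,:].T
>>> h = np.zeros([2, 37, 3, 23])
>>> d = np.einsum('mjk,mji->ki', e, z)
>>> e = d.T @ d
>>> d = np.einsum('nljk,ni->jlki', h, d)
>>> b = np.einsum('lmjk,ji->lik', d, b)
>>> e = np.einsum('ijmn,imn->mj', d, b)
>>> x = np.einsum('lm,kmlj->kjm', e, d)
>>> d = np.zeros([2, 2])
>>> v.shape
()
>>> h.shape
(2, 37, 3, 23)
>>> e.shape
(23, 37)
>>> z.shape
(11, 31, 11)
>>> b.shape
(3, 23, 11)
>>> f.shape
(23,)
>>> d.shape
(2, 2)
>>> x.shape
(3, 11, 37)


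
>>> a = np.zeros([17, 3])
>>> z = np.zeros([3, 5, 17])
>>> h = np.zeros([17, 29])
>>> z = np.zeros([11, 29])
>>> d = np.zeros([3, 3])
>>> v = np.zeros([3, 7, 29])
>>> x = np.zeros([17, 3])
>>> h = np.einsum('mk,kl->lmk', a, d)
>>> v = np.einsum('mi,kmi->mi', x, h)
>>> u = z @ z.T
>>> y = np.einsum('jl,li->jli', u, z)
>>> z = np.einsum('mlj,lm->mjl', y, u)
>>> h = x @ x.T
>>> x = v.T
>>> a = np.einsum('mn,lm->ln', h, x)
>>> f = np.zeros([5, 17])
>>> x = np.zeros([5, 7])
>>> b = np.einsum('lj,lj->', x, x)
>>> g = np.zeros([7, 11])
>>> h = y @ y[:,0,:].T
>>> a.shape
(3, 17)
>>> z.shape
(11, 29, 11)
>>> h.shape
(11, 11, 11)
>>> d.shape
(3, 3)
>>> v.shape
(17, 3)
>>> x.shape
(5, 7)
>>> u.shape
(11, 11)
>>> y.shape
(11, 11, 29)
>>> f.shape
(5, 17)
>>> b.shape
()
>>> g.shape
(7, 11)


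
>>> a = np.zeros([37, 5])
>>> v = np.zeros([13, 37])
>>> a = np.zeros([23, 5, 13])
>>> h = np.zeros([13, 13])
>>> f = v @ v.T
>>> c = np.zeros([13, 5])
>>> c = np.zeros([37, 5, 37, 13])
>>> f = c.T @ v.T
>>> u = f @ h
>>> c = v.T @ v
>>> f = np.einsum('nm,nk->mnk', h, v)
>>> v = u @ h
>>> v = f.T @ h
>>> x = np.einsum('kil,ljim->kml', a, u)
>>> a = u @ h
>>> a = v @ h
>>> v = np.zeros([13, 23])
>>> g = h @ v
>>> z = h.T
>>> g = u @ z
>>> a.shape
(37, 13, 13)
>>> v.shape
(13, 23)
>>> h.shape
(13, 13)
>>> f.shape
(13, 13, 37)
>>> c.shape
(37, 37)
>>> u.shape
(13, 37, 5, 13)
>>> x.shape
(23, 13, 13)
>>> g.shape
(13, 37, 5, 13)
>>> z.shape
(13, 13)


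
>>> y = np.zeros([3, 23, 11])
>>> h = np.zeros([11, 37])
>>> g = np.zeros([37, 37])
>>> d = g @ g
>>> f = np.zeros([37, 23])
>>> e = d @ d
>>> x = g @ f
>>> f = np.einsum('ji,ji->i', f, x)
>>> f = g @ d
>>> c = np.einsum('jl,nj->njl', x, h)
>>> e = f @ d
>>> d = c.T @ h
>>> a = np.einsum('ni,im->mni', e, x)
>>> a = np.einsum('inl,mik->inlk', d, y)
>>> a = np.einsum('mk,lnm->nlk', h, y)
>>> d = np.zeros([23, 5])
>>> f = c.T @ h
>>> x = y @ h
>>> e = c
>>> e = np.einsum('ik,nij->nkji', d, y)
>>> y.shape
(3, 23, 11)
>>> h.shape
(11, 37)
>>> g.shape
(37, 37)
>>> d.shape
(23, 5)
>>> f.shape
(23, 37, 37)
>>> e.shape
(3, 5, 11, 23)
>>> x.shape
(3, 23, 37)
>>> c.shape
(11, 37, 23)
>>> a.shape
(23, 3, 37)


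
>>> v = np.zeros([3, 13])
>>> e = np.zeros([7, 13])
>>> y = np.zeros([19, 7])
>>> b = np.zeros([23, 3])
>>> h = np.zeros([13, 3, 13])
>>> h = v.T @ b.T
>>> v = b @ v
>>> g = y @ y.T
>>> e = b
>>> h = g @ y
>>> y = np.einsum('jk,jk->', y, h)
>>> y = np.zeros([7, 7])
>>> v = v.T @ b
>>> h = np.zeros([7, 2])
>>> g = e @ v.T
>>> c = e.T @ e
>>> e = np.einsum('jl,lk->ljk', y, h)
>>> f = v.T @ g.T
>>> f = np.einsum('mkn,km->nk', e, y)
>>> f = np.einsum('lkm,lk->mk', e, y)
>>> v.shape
(13, 3)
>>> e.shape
(7, 7, 2)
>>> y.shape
(7, 7)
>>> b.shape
(23, 3)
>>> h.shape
(7, 2)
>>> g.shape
(23, 13)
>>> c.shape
(3, 3)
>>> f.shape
(2, 7)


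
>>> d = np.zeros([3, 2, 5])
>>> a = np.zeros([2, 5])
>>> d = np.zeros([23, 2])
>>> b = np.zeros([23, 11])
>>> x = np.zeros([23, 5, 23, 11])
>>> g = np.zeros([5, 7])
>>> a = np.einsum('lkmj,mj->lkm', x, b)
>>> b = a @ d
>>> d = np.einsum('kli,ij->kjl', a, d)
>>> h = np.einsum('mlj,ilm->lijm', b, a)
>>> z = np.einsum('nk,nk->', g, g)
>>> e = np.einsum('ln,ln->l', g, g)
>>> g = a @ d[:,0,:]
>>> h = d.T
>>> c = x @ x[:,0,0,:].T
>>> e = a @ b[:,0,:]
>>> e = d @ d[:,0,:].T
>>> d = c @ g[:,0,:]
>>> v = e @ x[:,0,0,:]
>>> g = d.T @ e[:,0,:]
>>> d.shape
(23, 5, 23, 5)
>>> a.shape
(23, 5, 23)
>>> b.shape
(23, 5, 2)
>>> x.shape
(23, 5, 23, 11)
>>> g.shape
(5, 23, 5, 23)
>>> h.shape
(5, 2, 23)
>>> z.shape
()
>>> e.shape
(23, 2, 23)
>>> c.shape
(23, 5, 23, 23)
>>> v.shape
(23, 2, 11)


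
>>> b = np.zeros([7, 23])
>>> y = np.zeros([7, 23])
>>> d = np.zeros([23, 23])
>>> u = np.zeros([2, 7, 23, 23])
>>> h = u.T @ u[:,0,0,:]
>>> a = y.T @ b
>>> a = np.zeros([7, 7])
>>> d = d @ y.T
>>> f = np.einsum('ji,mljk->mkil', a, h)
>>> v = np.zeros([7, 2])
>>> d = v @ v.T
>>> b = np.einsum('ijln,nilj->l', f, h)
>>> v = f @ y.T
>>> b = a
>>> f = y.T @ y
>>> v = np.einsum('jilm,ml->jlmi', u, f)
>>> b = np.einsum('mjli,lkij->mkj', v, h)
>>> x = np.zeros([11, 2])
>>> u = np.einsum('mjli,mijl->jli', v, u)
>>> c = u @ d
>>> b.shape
(2, 23, 23)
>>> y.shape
(7, 23)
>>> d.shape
(7, 7)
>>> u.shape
(23, 23, 7)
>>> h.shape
(23, 23, 7, 23)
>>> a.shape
(7, 7)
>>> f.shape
(23, 23)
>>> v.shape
(2, 23, 23, 7)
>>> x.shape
(11, 2)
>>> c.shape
(23, 23, 7)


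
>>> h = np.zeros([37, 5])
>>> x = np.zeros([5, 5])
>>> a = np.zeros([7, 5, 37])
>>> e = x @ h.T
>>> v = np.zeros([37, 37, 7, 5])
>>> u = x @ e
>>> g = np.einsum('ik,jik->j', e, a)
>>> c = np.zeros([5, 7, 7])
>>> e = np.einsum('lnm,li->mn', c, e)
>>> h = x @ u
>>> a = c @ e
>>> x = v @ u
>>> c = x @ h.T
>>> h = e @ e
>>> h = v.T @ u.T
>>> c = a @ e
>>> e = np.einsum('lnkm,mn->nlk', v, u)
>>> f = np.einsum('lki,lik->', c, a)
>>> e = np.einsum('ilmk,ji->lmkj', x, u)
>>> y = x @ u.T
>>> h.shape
(5, 7, 37, 5)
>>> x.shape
(37, 37, 7, 37)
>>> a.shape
(5, 7, 7)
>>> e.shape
(37, 7, 37, 5)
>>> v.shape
(37, 37, 7, 5)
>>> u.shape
(5, 37)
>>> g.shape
(7,)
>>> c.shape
(5, 7, 7)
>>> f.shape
()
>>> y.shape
(37, 37, 7, 5)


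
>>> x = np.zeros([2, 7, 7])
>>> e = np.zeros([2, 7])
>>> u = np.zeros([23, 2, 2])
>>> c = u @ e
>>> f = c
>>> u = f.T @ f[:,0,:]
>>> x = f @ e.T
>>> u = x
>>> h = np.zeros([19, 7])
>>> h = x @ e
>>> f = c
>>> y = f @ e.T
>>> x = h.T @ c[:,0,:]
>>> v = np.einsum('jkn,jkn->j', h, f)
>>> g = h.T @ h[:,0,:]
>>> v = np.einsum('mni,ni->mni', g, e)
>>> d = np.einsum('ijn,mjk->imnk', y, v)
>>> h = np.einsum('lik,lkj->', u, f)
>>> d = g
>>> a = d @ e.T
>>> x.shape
(7, 2, 7)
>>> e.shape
(2, 7)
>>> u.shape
(23, 2, 2)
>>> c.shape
(23, 2, 7)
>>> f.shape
(23, 2, 7)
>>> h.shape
()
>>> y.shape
(23, 2, 2)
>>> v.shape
(7, 2, 7)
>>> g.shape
(7, 2, 7)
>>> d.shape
(7, 2, 7)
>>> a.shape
(7, 2, 2)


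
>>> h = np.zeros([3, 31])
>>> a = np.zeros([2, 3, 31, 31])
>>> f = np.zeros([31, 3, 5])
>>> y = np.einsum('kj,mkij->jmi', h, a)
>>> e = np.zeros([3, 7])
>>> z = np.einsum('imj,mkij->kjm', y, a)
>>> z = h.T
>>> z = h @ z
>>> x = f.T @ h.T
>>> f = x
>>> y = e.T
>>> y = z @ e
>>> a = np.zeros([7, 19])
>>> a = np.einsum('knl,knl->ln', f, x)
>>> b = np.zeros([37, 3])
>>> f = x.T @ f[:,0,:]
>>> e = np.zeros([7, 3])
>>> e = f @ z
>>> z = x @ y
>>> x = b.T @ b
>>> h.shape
(3, 31)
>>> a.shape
(3, 3)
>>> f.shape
(3, 3, 3)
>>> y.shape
(3, 7)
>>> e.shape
(3, 3, 3)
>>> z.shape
(5, 3, 7)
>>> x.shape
(3, 3)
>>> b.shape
(37, 3)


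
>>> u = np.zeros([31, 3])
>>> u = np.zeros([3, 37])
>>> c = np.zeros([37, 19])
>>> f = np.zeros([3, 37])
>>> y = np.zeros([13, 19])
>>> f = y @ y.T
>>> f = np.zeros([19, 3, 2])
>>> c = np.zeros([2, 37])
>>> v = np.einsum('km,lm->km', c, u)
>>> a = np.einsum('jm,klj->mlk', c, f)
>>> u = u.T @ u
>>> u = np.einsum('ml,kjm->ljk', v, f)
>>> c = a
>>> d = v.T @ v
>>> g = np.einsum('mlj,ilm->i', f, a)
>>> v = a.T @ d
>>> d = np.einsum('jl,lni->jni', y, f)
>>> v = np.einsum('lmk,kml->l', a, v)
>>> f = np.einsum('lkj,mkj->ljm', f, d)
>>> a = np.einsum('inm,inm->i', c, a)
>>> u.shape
(37, 3, 19)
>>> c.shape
(37, 3, 19)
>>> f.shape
(19, 2, 13)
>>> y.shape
(13, 19)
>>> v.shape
(37,)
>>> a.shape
(37,)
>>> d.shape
(13, 3, 2)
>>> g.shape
(37,)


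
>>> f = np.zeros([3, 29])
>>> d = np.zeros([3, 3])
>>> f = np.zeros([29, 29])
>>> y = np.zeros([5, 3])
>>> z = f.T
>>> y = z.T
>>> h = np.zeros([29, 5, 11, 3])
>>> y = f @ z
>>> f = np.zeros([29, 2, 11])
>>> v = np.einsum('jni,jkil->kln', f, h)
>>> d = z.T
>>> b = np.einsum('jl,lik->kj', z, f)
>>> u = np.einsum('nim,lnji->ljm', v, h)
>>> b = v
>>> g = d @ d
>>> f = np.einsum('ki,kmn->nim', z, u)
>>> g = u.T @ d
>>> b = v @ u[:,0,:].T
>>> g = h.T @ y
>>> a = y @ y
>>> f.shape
(2, 29, 11)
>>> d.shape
(29, 29)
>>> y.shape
(29, 29)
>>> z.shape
(29, 29)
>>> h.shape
(29, 5, 11, 3)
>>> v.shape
(5, 3, 2)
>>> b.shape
(5, 3, 29)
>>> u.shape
(29, 11, 2)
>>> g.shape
(3, 11, 5, 29)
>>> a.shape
(29, 29)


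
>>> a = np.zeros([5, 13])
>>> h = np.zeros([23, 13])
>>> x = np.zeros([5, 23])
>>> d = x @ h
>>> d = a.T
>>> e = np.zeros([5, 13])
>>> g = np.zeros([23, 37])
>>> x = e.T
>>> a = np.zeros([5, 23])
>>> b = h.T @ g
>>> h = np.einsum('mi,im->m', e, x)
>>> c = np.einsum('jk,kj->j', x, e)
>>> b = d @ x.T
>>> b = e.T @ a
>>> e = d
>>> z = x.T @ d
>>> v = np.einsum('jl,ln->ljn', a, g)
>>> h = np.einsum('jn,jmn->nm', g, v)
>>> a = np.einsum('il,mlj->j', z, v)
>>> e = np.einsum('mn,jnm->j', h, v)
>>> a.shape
(37,)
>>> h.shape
(37, 5)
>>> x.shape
(13, 5)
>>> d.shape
(13, 5)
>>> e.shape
(23,)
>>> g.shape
(23, 37)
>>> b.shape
(13, 23)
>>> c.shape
(13,)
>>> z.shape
(5, 5)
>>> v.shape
(23, 5, 37)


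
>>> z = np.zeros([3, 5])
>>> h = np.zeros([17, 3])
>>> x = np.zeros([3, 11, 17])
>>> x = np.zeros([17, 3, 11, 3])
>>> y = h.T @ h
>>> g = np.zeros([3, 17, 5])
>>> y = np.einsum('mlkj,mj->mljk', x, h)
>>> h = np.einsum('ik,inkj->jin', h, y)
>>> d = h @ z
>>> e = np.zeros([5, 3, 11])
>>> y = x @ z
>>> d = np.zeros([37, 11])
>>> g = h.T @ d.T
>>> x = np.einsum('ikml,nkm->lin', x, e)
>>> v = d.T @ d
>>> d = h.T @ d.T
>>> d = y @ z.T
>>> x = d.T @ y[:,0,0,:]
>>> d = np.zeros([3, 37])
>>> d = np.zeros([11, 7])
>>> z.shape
(3, 5)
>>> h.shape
(11, 17, 3)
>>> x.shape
(3, 11, 3, 5)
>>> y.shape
(17, 3, 11, 5)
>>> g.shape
(3, 17, 37)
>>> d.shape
(11, 7)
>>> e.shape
(5, 3, 11)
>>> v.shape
(11, 11)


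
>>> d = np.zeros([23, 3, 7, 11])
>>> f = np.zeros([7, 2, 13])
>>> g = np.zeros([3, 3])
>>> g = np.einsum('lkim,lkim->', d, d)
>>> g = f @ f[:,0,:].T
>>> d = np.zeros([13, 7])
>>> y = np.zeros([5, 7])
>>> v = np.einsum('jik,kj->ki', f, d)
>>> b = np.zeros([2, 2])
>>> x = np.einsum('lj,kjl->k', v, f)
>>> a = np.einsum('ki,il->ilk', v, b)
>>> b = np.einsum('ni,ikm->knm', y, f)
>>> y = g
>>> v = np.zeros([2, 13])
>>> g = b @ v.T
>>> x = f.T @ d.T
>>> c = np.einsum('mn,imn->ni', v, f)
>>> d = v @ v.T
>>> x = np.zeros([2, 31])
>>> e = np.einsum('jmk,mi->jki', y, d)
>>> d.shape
(2, 2)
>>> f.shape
(7, 2, 13)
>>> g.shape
(2, 5, 2)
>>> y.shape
(7, 2, 7)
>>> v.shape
(2, 13)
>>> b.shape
(2, 5, 13)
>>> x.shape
(2, 31)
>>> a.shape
(2, 2, 13)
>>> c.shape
(13, 7)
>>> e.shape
(7, 7, 2)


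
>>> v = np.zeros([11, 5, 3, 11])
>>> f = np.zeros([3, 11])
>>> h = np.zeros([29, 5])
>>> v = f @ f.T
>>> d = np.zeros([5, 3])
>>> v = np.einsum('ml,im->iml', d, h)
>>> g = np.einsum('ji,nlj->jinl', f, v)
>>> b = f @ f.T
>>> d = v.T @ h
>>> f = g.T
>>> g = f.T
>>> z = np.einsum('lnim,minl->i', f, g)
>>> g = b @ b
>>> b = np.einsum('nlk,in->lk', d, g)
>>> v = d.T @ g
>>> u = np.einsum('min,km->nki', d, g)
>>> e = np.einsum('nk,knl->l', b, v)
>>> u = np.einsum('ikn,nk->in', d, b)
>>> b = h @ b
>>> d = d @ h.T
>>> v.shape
(5, 5, 3)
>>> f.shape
(5, 29, 11, 3)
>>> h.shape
(29, 5)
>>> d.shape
(3, 5, 29)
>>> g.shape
(3, 3)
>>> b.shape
(29, 5)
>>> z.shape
(11,)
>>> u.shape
(3, 5)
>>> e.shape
(3,)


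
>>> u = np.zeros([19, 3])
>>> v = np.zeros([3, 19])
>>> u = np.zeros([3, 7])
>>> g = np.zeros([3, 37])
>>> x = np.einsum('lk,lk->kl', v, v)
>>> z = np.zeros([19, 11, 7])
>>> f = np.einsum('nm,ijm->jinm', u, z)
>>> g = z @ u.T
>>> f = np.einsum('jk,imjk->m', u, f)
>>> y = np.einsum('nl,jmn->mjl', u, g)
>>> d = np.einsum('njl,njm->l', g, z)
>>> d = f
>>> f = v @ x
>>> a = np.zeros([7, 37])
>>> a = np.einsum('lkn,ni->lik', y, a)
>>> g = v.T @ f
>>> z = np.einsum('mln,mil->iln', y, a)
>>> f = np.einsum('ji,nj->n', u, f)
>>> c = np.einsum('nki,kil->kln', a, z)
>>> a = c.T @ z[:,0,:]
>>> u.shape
(3, 7)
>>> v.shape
(3, 19)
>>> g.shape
(19, 3)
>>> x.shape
(19, 3)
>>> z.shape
(37, 19, 7)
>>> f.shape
(3,)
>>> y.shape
(11, 19, 7)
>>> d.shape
(19,)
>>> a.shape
(11, 7, 7)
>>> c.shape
(37, 7, 11)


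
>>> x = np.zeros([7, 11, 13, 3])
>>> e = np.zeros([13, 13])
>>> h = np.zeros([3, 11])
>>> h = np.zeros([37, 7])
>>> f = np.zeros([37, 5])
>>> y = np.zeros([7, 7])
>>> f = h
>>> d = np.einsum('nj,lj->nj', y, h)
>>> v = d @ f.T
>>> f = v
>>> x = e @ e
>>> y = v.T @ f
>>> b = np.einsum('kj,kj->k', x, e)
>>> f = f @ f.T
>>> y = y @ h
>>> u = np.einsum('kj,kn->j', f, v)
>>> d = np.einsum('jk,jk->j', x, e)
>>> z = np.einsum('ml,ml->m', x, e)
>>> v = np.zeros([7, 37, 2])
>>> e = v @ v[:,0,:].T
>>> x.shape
(13, 13)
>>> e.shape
(7, 37, 7)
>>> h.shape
(37, 7)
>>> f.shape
(7, 7)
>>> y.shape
(37, 7)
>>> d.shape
(13,)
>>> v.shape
(7, 37, 2)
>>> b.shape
(13,)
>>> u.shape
(7,)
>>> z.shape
(13,)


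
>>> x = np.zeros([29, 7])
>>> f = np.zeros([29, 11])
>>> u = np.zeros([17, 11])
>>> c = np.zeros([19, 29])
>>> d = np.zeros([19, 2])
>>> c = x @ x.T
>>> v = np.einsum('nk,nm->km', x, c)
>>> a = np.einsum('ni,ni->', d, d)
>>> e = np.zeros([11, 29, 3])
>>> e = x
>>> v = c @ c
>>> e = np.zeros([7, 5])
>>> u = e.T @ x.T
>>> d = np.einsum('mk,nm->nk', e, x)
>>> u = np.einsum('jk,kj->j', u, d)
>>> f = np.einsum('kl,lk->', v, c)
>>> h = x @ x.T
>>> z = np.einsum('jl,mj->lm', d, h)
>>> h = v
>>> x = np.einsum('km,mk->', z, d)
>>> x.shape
()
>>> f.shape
()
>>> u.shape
(5,)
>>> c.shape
(29, 29)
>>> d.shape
(29, 5)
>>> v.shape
(29, 29)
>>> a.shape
()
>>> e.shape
(7, 5)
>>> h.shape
(29, 29)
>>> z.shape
(5, 29)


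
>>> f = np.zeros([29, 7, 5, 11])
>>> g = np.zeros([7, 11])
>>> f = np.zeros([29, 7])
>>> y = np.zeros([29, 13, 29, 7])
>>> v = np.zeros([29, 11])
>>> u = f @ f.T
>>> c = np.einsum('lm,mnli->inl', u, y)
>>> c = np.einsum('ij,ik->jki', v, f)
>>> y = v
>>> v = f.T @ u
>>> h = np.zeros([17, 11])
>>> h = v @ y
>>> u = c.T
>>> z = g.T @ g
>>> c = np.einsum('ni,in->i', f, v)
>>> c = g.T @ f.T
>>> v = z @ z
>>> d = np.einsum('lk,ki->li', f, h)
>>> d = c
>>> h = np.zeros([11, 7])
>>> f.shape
(29, 7)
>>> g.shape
(7, 11)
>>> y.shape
(29, 11)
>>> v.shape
(11, 11)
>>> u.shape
(29, 7, 11)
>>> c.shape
(11, 29)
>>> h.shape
(11, 7)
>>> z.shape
(11, 11)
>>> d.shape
(11, 29)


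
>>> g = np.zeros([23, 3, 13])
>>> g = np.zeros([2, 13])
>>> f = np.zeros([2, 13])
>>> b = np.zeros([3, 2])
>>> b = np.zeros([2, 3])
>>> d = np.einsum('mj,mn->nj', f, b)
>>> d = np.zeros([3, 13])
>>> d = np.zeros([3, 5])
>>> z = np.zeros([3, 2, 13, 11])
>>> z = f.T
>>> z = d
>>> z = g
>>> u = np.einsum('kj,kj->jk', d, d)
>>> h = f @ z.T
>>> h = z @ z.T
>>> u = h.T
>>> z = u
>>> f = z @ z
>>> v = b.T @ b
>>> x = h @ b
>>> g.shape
(2, 13)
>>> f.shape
(2, 2)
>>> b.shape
(2, 3)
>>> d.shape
(3, 5)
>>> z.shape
(2, 2)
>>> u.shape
(2, 2)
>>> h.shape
(2, 2)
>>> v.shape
(3, 3)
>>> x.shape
(2, 3)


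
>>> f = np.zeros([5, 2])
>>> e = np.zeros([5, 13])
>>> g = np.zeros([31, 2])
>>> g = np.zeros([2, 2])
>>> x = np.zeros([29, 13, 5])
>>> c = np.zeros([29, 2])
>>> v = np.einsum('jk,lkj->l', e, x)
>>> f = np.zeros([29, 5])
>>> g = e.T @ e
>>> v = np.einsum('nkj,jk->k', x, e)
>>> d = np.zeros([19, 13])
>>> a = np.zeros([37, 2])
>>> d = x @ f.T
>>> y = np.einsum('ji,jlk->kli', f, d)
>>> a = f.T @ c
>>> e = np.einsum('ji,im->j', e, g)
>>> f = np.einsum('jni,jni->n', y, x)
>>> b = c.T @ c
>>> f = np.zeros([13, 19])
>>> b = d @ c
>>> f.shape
(13, 19)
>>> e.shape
(5,)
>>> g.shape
(13, 13)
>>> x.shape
(29, 13, 5)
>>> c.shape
(29, 2)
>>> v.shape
(13,)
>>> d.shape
(29, 13, 29)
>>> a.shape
(5, 2)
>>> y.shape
(29, 13, 5)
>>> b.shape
(29, 13, 2)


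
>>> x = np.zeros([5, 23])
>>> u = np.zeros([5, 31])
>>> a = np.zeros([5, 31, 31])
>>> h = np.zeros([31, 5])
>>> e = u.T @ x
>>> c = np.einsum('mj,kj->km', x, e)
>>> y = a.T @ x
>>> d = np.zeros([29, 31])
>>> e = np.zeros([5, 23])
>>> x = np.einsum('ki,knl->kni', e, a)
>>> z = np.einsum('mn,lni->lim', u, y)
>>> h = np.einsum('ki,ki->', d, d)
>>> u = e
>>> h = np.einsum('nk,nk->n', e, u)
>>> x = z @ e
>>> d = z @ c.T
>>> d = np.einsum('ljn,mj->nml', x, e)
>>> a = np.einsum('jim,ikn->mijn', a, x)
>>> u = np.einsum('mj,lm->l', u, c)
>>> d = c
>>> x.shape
(31, 23, 23)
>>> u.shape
(31,)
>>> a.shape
(31, 31, 5, 23)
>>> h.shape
(5,)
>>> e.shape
(5, 23)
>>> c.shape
(31, 5)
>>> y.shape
(31, 31, 23)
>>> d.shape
(31, 5)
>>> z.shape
(31, 23, 5)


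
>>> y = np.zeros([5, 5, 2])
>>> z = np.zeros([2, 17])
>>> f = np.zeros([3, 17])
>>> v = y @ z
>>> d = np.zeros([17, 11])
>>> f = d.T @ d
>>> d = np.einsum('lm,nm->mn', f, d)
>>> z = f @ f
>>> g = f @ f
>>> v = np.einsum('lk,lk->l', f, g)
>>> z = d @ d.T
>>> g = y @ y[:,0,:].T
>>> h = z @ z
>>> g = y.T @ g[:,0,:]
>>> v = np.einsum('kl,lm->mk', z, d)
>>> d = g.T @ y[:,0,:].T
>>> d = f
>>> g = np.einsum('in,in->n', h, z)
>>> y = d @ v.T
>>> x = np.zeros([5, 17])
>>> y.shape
(11, 17)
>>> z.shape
(11, 11)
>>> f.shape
(11, 11)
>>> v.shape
(17, 11)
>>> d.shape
(11, 11)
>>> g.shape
(11,)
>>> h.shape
(11, 11)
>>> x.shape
(5, 17)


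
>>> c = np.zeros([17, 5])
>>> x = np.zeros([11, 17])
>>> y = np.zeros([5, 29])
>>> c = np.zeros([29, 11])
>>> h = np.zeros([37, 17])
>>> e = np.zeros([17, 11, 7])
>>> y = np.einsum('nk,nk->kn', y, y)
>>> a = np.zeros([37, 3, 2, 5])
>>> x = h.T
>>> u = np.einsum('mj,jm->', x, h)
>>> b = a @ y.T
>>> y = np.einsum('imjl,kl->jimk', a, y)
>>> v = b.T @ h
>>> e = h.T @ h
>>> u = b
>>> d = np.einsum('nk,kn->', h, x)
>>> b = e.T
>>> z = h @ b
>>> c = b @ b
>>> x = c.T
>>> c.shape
(17, 17)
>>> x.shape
(17, 17)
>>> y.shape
(2, 37, 3, 29)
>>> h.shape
(37, 17)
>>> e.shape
(17, 17)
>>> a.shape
(37, 3, 2, 5)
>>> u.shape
(37, 3, 2, 29)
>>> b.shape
(17, 17)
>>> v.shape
(29, 2, 3, 17)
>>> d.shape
()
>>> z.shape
(37, 17)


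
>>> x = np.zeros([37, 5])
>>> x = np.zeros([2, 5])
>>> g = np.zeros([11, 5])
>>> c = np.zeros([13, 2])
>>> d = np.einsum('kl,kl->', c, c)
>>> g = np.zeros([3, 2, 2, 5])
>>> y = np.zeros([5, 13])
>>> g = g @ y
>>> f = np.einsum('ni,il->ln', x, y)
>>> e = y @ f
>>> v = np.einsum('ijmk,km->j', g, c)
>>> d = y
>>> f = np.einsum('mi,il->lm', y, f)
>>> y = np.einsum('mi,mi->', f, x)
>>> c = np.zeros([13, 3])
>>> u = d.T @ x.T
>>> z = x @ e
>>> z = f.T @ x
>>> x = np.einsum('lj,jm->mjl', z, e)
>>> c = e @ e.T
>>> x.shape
(2, 5, 5)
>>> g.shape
(3, 2, 2, 13)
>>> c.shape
(5, 5)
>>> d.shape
(5, 13)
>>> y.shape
()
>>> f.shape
(2, 5)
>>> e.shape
(5, 2)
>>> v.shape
(2,)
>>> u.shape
(13, 2)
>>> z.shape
(5, 5)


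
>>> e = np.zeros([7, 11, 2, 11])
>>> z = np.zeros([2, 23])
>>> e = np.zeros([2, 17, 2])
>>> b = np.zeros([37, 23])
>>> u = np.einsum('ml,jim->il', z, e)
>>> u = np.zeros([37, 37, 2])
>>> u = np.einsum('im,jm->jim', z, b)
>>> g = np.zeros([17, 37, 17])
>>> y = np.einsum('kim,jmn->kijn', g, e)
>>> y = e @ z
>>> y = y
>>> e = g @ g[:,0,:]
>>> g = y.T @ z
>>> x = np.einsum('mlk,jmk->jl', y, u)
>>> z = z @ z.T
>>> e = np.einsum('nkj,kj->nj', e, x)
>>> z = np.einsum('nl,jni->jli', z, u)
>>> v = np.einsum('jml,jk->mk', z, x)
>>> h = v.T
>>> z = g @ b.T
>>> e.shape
(17, 17)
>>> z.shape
(23, 17, 37)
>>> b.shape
(37, 23)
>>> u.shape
(37, 2, 23)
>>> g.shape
(23, 17, 23)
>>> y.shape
(2, 17, 23)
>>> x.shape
(37, 17)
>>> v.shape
(2, 17)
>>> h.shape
(17, 2)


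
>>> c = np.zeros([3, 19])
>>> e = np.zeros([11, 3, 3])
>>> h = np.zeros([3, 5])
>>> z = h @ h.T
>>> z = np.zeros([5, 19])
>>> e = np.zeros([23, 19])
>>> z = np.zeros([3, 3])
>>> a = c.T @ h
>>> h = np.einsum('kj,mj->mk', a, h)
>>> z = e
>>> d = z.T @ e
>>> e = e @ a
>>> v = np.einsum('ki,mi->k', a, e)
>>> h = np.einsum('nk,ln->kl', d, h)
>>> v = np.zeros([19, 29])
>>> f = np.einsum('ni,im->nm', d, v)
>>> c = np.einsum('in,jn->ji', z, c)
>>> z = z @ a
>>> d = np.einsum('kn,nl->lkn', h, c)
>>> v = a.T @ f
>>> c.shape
(3, 23)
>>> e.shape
(23, 5)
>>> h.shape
(19, 3)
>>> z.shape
(23, 5)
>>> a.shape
(19, 5)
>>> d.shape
(23, 19, 3)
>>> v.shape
(5, 29)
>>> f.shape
(19, 29)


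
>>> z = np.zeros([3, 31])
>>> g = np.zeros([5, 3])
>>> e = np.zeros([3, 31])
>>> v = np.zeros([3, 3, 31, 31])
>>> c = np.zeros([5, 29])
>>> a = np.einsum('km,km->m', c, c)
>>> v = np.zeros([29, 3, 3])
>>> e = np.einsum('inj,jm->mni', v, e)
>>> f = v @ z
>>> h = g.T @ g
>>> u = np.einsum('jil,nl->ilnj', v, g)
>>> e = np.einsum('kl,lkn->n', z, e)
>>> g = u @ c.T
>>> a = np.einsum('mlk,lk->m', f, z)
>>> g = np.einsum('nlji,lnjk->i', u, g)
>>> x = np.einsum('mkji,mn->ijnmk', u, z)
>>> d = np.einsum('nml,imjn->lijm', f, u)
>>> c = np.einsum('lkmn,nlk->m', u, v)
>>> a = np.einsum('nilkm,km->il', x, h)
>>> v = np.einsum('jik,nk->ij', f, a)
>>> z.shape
(3, 31)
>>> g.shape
(29,)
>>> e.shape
(29,)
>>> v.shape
(3, 29)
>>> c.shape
(5,)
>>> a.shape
(5, 31)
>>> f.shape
(29, 3, 31)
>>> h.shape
(3, 3)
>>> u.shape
(3, 3, 5, 29)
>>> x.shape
(29, 5, 31, 3, 3)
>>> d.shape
(31, 3, 5, 3)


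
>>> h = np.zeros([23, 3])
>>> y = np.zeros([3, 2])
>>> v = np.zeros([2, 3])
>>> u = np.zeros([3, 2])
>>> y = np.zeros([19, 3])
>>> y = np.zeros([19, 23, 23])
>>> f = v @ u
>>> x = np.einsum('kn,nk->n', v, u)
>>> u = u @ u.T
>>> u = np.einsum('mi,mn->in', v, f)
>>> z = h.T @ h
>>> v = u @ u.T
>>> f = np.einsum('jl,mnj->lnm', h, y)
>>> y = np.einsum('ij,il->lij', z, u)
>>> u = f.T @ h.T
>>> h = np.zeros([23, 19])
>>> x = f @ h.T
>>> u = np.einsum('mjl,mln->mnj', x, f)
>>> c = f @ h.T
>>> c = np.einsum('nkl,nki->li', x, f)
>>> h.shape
(23, 19)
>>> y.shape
(2, 3, 3)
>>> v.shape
(3, 3)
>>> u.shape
(3, 19, 23)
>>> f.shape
(3, 23, 19)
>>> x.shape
(3, 23, 23)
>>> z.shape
(3, 3)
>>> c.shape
(23, 19)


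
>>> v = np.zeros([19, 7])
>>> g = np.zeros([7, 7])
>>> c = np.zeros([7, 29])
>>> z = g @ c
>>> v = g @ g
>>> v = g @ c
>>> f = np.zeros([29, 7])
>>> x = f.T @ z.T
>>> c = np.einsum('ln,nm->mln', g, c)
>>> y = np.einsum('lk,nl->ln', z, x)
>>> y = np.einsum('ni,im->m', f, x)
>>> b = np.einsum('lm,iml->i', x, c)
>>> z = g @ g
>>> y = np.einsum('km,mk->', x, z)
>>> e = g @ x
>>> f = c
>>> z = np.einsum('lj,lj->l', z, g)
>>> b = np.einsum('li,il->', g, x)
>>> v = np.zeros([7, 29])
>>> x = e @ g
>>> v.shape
(7, 29)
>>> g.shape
(7, 7)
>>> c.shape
(29, 7, 7)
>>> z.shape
(7,)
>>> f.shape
(29, 7, 7)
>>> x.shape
(7, 7)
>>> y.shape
()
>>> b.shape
()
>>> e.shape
(7, 7)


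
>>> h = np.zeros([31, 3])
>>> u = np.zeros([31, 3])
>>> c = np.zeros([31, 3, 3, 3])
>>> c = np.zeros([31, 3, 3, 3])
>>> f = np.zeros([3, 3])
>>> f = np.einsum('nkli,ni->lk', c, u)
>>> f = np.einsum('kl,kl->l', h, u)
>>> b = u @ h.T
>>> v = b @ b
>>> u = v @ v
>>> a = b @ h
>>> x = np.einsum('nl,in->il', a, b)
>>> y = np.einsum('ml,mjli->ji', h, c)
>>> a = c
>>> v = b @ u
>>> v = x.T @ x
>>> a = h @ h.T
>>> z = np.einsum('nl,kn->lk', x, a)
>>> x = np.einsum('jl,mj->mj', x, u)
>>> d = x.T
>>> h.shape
(31, 3)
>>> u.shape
(31, 31)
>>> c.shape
(31, 3, 3, 3)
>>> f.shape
(3,)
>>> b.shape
(31, 31)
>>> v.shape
(3, 3)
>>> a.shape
(31, 31)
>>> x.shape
(31, 31)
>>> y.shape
(3, 3)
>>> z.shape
(3, 31)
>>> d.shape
(31, 31)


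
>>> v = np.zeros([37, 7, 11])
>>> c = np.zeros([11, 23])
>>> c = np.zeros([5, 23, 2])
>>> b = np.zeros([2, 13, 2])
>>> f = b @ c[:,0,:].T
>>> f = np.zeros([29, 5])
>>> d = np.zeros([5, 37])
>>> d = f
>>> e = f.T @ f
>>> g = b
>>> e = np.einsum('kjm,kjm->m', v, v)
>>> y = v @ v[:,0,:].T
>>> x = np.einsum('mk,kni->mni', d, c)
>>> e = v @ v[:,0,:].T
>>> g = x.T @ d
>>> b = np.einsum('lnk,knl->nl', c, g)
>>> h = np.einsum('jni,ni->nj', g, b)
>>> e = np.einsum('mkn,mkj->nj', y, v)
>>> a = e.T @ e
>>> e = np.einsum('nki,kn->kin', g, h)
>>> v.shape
(37, 7, 11)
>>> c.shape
(5, 23, 2)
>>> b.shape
(23, 5)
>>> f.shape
(29, 5)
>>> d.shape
(29, 5)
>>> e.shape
(23, 5, 2)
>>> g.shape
(2, 23, 5)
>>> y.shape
(37, 7, 37)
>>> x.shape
(29, 23, 2)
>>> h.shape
(23, 2)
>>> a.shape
(11, 11)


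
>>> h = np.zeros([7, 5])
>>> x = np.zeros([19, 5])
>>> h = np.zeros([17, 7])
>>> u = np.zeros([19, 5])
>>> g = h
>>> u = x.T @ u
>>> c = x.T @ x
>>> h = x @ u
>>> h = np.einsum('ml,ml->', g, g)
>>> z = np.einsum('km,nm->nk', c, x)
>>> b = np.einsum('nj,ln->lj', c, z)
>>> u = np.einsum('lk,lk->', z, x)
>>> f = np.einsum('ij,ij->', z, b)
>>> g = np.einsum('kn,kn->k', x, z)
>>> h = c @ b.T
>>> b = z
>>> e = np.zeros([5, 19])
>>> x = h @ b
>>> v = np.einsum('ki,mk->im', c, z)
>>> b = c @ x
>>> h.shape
(5, 19)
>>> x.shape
(5, 5)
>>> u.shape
()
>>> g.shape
(19,)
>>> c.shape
(5, 5)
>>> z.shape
(19, 5)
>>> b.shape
(5, 5)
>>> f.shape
()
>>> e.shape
(5, 19)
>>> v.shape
(5, 19)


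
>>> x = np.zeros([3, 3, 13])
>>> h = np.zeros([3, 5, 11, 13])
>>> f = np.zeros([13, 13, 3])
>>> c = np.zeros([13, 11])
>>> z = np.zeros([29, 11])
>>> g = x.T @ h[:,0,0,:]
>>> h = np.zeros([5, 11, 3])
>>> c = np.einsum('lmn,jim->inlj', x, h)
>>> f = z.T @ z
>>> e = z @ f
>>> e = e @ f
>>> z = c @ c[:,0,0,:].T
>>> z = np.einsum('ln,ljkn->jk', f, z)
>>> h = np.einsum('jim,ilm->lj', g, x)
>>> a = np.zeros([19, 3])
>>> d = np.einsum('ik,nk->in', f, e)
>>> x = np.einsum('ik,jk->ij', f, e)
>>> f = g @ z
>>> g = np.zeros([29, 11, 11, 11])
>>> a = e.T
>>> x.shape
(11, 29)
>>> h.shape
(3, 13)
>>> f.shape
(13, 3, 3)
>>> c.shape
(11, 13, 3, 5)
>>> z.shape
(13, 3)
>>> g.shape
(29, 11, 11, 11)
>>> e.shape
(29, 11)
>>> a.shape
(11, 29)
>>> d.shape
(11, 29)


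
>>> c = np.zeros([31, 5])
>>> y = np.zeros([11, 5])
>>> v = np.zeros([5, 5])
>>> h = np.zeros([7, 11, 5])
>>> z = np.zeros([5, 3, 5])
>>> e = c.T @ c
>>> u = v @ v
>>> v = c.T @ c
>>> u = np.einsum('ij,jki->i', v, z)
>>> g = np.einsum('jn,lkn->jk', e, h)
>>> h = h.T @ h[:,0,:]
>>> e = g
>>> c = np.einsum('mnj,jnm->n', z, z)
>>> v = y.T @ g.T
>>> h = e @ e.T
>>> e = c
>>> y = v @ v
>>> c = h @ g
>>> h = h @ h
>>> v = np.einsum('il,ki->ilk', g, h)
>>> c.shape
(5, 11)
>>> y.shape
(5, 5)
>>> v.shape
(5, 11, 5)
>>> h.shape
(5, 5)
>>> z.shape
(5, 3, 5)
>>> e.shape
(3,)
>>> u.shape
(5,)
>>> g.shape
(5, 11)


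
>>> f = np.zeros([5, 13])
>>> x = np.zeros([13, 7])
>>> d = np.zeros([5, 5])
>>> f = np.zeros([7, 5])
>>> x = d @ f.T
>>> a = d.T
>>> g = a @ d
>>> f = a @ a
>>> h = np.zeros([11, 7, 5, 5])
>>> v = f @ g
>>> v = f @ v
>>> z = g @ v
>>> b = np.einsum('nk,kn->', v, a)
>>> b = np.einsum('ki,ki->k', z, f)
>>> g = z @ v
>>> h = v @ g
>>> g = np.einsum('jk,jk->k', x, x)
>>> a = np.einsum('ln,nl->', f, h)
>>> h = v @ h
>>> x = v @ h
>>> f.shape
(5, 5)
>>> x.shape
(5, 5)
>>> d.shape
(5, 5)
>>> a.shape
()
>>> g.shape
(7,)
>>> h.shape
(5, 5)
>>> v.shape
(5, 5)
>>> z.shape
(5, 5)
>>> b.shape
(5,)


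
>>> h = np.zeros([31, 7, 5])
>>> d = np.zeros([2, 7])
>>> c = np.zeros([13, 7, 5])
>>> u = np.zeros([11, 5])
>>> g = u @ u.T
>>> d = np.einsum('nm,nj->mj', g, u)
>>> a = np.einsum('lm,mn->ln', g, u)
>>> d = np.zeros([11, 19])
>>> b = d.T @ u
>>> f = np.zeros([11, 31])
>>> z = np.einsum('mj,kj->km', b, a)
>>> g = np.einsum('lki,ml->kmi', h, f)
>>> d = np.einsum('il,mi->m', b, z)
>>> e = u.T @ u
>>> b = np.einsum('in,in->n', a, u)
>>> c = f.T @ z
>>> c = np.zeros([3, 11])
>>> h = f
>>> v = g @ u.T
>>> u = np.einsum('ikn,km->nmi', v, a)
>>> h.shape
(11, 31)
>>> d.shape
(11,)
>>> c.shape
(3, 11)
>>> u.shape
(11, 5, 7)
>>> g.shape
(7, 11, 5)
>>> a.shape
(11, 5)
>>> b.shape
(5,)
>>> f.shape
(11, 31)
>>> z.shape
(11, 19)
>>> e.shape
(5, 5)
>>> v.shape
(7, 11, 11)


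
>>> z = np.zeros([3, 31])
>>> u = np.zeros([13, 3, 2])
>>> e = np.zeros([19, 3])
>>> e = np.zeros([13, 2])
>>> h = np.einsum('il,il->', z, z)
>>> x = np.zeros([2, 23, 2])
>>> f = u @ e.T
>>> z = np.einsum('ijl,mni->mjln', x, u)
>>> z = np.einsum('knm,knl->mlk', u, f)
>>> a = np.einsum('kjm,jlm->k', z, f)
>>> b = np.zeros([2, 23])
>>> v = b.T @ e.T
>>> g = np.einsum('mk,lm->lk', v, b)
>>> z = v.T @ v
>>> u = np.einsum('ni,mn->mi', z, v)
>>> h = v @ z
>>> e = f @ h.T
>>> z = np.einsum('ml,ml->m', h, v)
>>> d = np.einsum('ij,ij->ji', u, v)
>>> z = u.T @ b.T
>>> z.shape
(13, 2)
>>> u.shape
(23, 13)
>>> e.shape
(13, 3, 23)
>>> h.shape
(23, 13)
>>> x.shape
(2, 23, 2)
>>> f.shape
(13, 3, 13)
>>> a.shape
(2,)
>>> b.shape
(2, 23)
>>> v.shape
(23, 13)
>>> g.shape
(2, 13)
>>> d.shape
(13, 23)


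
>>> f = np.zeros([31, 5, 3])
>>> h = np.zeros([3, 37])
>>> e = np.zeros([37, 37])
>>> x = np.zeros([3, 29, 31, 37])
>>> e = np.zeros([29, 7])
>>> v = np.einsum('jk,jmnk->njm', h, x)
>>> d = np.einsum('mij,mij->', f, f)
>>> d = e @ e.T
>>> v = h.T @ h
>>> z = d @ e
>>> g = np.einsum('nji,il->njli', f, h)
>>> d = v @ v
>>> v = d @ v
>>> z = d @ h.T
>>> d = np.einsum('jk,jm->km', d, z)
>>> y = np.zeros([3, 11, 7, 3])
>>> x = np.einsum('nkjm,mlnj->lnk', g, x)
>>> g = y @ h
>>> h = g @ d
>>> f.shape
(31, 5, 3)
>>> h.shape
(3, 11, 7, 3)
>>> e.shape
(29, 7)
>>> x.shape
(29, 31, 5)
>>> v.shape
(37, 37)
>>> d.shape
(37, 3)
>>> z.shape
(37, 3)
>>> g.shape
(3, 11, 7, 37)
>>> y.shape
(3, 11, 7, 3)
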